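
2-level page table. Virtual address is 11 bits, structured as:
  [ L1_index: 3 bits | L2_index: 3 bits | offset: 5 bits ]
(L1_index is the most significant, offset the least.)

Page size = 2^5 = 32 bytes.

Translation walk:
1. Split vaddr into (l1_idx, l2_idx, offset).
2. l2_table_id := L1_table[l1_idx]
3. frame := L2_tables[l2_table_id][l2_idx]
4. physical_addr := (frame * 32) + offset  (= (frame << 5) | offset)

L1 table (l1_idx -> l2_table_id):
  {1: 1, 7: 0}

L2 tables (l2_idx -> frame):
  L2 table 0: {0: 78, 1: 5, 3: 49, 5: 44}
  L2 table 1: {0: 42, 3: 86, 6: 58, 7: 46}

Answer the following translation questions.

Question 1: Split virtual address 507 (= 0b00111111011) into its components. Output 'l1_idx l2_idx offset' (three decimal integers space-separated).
vaddr = 507 = 0b00111111011
  top 3 bits -> l1_idx = 1
  next 3 bits -> l2_idx = 7
  bottom 5 bits -> offset = 27

Answer: 1 7 27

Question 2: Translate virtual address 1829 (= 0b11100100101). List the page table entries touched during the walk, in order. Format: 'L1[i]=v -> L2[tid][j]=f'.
Answer: L1[7]=0 -> L2[0][1]=5

Derivation:
vaddr = 1829 = 0b11100100101
Split: l1_idx=7, l2_idx=1, offset=5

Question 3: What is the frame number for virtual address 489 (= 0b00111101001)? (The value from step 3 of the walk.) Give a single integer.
vaddr = 489: l1_idx=1, l2_idx=7
L1[1] = 1; L2[1][7] = 46

Answer: 46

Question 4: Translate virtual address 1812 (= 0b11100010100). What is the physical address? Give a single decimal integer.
Answer: 2516

Derivation:
vaddr = 1812 = 0b11100010100
Split: l1_idx=7, l2_idx=0, offset=20
L1[7] = 0
L2[0][0] = 78
paddr = 78 * 32 + 20 = 2516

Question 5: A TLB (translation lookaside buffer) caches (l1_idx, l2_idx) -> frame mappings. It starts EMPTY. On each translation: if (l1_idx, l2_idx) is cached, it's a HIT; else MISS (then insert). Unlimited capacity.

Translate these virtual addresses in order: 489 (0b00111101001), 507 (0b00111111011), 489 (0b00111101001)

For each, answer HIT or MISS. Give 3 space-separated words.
Answer: MISS HIT HIT

Derivation:
vaddr=489: (1,7) not in TLB -> MISS, insert
vaddr=507: (1,7) in TLB -> HIT
vaddr=489: (1,7) in TLB -> HIT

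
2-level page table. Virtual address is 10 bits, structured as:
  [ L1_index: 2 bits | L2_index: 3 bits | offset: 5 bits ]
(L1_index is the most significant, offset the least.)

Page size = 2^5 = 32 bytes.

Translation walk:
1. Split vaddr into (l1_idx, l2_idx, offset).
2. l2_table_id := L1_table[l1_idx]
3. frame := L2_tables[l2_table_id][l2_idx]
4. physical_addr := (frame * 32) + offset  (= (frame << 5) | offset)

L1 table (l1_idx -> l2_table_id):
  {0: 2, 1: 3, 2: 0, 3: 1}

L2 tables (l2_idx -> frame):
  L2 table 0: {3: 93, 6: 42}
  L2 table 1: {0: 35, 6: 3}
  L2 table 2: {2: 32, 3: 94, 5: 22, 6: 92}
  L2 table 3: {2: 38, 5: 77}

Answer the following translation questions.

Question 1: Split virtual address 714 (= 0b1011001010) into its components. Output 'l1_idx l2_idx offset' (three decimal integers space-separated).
vaddr = 714 = 0b1011001010
  top 2 bits -> l1_idx = 2
  next 3 bits -> l2_idx = 6
  bottom 5 bits -> offset = 10

Answer: 2 6 10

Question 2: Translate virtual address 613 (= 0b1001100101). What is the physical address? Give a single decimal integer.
vaddr = 613 = 0b1001100101
Split: l1_idx=2, l2_idx=3, offset=5
L1[2] = 0
L2[0][3] = 93
paddr = 93 * 32 + 5 = 2981

Answer: 2981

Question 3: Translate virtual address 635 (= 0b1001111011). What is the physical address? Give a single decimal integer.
Answer: 3003

Derivation:
vaddr = 635 = 0b1001111011
Split: l1_idx=2, l2_idx=3, offset=27
L1[2] = 0
L2[0][3] = 93
paddr = 93 * 32 + 27 = 3003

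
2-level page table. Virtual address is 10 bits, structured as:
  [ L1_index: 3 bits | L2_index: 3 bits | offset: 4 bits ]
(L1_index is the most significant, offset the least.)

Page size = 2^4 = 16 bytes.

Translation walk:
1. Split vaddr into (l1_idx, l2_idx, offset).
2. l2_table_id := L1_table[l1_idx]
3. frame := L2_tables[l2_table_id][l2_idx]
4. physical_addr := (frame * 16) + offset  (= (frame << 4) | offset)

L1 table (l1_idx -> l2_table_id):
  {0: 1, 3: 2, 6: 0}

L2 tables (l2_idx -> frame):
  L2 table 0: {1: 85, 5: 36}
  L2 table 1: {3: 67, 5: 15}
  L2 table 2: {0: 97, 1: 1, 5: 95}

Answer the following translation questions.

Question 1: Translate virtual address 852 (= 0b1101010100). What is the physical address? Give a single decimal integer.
vaddr = 852 = 0b1101010100
Split: l1_idx=6, l2_idx=5, offset=4
L1[6] = 0
L2[0][5] = 36
paddr = 36 * 16 + 4 = 580

Answer: 580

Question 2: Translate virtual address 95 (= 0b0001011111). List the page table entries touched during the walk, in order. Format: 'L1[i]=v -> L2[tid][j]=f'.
Answer: L1[0]=1 -> L2[1][5]=15

Derivation:
vaddr = 95 = 0b0001011111
Split: l1_idx=0, l2_idx=5, offset=15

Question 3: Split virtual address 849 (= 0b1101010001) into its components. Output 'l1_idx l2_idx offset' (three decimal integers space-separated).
vaddr = 849 = 0b1101010001
  top 3 bits -> l1_idx = 6
  next 3 bits -> l2_idx = 5
  bottom 4 bits -> offset = 1

Answer: 6 5 1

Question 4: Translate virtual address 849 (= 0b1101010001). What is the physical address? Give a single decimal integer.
Answer: 577

Derivation:
vaddr = 849 = 0b1101010001
Split: l1_idx=6, l2_idx=5, offset=1
L1[6] = 0
L2[0][5] = 36
paddr = 36 * 16 + 1 = 577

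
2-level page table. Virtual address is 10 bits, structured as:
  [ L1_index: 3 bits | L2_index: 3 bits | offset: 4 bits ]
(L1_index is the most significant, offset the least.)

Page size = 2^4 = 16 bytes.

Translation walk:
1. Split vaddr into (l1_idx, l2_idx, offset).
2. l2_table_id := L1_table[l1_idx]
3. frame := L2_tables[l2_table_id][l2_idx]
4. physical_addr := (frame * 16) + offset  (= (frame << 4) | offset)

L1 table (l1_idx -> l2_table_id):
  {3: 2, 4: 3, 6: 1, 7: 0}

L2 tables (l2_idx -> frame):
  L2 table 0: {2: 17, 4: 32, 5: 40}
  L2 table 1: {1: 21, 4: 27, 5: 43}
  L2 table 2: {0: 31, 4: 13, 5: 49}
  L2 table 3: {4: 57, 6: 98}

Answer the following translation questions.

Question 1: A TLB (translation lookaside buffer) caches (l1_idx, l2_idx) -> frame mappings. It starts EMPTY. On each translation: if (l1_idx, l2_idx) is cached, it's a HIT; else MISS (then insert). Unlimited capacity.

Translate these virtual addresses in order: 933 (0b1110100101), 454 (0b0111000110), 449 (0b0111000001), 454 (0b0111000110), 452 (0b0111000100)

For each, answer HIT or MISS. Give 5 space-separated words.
Answer: MISS MISS HIT HIT HIT

Derivation:
vaddr=933: (7,2) not in TLB -> MISS, insert
vaddr=454: (3,4) not in TLB -> MISS, insert
vaddr=449: (3,4) in TLB -> HIT
vaddr=454: (3,4) in TLB -> HIT
vaddr=452: (3,4) in TLB -> HIT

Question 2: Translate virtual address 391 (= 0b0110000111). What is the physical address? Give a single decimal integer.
vaddr = 391 = 0b0110000111
Split: l1_idx=3, l2_idx=0, offset=7
L1[3] = 2
L2[2][0] = 31
paddr = 31 * 16 + 7 = 503

Answer: 503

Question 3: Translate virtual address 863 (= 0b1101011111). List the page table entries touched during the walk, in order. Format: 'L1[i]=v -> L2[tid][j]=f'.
Answer: L1[6]=1 -> L2[1][5]=43

Derivation:
vaddr = 863 = 0b1101011111
Split: l1_idx=6, l2_idx=5, offset=15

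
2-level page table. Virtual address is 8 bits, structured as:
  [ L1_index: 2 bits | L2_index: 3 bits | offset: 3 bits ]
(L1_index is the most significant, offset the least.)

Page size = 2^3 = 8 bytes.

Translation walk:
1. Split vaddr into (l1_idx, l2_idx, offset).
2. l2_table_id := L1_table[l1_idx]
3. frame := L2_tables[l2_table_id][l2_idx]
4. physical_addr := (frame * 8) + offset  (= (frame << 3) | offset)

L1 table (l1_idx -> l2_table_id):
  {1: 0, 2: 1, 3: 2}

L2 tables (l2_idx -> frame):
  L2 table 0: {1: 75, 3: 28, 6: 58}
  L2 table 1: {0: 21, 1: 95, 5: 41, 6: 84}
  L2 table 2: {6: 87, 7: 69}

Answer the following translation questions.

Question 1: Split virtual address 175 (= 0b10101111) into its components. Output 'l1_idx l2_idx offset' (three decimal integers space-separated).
Answer: 2 5 7

Derivation:
vaddr = 175 = 0b10101111
  top 2 bits -> l1_idx = 2
  next 3 bits -> l2_idx = 5
  bottom 3 bits -> offset = 7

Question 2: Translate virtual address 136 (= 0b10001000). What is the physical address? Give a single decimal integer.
vaddr = 136 = 0b10001000
Split: l1_idx=2, l2_idx=1, offset=0
L1[2] = 1
L2[1][1] = 95
paddr = 95 * 8 + 0 = 760

Answer: 760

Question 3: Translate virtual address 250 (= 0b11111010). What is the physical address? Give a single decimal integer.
Answer: 554

Derivation:
vaddr = 250 = 0b11111010
Split: l1_idx=3, l2_idx=7, offset=2
L1[3] = 2
L2[2][7] = 69
paddr = 69 * 8 + 2 = 554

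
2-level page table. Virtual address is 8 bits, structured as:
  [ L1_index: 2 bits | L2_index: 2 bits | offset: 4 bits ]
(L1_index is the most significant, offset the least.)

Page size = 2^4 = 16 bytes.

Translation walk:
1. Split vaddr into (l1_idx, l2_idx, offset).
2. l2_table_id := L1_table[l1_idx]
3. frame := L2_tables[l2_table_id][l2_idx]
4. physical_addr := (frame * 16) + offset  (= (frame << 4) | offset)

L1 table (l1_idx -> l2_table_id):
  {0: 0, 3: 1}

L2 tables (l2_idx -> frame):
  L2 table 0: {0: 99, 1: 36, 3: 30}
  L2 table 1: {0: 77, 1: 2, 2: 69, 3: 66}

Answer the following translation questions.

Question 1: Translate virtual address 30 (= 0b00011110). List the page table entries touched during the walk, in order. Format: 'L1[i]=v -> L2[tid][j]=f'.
vaddr = 30 = 0b00011110
Split: l1_idx=0, l2_idx=1, offset=14

Answer: L1[0]=0 -> L2[0][1]=36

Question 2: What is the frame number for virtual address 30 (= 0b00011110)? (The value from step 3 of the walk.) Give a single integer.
vaddr = 30: l1_idx=0, l2_idx=1
L1[0] = 0; L2[0][1] = 36

Answer: 36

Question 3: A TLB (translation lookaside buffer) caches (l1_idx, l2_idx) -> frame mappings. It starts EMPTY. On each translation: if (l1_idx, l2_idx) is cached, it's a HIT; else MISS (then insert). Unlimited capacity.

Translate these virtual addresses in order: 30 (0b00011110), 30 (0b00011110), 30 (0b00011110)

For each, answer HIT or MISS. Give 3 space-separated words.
Answer: MISS HIT HIT

Derivation:
vaddr=30: (0,1) not in TLB -> MISS, insert
vaddr=30: (0,1) in TLB -> HIT
vaddr=30: (0,1) in TLB -> HIT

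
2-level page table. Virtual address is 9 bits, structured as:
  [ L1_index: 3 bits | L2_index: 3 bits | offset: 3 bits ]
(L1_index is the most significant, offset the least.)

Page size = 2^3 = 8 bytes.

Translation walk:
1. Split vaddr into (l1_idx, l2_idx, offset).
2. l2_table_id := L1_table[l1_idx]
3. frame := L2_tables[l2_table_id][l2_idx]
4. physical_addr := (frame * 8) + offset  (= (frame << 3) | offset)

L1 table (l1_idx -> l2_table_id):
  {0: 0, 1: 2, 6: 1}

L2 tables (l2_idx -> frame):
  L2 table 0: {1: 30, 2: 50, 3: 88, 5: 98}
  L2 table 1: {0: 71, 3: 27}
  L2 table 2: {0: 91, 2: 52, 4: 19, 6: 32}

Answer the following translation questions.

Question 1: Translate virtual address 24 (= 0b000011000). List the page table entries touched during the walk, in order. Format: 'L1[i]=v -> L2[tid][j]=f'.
Answer: L1[0]=0 -> L2[0][3]=88

Derivation:
vaddr = 24 = 0b000011000
Split: l1_idx=0, l2_idx=3, offset=0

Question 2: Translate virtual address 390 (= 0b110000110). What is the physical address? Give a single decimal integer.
vaddr = 390 = 0b110000110
Split: l1_idx=6, l2_idx=0, offset=6
L1[6] = 1
L2[1][0] = 71
paddr = 71 * 8 + 6 = 574

Answer: 574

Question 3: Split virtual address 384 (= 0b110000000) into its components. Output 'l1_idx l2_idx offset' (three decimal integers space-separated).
vaddr = 384 = 0b110000000
  top 3 bits -> l1_idx = 6
  next 3 bits -> l2_idx = 0
  bottom 3 bits -> offset = 0

Answer: 6 0 0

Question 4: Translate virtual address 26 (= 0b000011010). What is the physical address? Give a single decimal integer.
vaddr = 26 = 0b000011010
Split: l1_idx=0, l2_idx=3, offset=2
L1[0] = 0
L2[0][3] = 88
paddr = 88 * 8 + 2 = 706

Answer: 706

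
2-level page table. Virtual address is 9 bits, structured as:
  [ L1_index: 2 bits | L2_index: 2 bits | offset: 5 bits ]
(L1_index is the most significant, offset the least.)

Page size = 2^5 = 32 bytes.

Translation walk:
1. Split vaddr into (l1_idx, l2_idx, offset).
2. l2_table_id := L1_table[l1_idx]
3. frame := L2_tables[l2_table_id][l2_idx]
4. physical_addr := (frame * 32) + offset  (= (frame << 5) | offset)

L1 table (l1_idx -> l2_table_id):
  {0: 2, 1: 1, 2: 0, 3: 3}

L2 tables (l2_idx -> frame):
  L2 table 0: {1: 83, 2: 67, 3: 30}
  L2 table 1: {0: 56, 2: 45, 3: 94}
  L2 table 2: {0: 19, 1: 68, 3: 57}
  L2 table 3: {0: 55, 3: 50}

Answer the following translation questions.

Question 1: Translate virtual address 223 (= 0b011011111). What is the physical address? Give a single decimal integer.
Answer: 1471

Derivation:
vaddr = 223 = 0b011011111
Split: l1_idx=1, l2_idx=2, offset=31
L1[1] = 1
L2[1][2] = 45
paddr = 45 * 32 + 31 = 1471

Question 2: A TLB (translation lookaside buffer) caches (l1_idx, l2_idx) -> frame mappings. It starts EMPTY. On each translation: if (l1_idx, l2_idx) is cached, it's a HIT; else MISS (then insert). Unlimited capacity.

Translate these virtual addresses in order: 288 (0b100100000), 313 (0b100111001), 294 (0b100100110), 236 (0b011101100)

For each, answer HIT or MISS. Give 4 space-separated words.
vaddr=288: (2,1) not in TLB -> MISS, insert
vaddr=313: (2,1) in TLB -> HIT
vaddr=294: (2,1) in TLB -> HIT
vaddr=236: (1,3) not in TLB -> MISS, insert

Answer: MISS HIT HIT MISS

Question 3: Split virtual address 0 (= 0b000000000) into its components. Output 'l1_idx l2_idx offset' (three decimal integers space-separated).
Answer: 0 0 0

Derivation:
vaddr = 0 = 0b000000000
  top 2 bits -> l1_idx = 0
  next 2 bits -> l2_idx = 0
  bottom 5 bits -> offset = 0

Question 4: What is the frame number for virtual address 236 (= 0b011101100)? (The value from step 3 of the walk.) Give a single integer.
Answer: 94

Derivation:
vaddr = 236: l1_idx=1, l2_idx=3
L1[1] = 1; L2[1][3] = 94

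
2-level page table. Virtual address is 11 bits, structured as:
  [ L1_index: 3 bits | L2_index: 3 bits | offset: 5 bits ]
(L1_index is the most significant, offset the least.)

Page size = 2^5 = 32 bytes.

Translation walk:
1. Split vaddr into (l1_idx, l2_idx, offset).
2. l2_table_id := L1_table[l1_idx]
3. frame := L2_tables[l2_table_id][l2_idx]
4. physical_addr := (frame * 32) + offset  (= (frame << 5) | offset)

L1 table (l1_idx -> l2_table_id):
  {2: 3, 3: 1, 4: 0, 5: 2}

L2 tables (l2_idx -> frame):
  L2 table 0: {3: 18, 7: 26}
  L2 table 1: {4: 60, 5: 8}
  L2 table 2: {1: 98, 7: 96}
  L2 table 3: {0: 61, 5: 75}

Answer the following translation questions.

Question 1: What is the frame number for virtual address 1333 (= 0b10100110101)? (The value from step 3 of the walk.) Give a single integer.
vaddr = 1333: l1_idx=5, l2_idx=1
L1[5] = 2; L2[2][1] = 98

Answer: 98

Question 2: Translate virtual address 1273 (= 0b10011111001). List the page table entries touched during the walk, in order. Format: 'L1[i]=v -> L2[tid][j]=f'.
vaddr = 1273 = 0b10011111001
Split: l1_idx=4, l2_idx=7, offset=25

Answer: L1[4]=0 -> L2[0][7]=26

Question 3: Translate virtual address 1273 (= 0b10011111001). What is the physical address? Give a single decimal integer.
Answer: 857

Derivation:
vaddr = 1273 = 0b10011111001
Split: l1_idx=4, l2_idx=7, offset=25
L1[4] = 0
L2[0][7] = 26
paddr = 26 * 32 + 25 = 857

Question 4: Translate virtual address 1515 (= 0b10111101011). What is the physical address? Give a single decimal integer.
vaddr = 1515 = 0b10111101011
Split: l1_idx=5, l2_idx=7, offset=11
L1[5] = 2
L2[2][7] = 96
paddr = 96 * 32 + 11 = 3083

Answer: 3083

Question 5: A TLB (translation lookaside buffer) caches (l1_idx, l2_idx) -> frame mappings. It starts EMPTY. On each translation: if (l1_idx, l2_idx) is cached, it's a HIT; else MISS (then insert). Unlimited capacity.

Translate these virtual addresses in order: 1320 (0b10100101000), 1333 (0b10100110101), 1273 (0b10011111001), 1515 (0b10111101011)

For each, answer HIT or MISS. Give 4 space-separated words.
Answer: MISS HIT MISS MISS

Derivation:
vaddr=1320: (5,1) not in TLB -> MISS, insert
vaddr=1333: (5,1) in TLB -> HIT
vaddr=1273: (4,7) not in TLB -> MISS, insert
vaddr=1515: (5,7) not in TLB -> MISS, insert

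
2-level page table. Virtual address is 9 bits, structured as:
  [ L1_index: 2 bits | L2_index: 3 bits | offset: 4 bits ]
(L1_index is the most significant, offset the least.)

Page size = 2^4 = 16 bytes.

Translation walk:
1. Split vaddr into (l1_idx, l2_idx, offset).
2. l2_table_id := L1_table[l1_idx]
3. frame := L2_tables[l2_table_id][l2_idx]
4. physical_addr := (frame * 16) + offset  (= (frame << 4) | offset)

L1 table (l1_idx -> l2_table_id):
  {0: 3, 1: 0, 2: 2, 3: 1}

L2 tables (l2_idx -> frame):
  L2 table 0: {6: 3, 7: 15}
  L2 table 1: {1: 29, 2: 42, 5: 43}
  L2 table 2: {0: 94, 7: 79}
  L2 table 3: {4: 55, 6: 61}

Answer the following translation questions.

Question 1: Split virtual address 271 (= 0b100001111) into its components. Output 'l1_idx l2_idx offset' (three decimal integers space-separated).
Answer: 2 0 15

Derivation:
vaddr = 271 = 0b100001111
  top 2 bits -> l1_idx = 2
  next 3 bits -> l2_idx = 0
  bottom 4 bits -> offset = 15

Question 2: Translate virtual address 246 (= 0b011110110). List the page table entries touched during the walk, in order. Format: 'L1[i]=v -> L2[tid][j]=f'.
Answer: L1[1]=0 -> L2[0][7]=15

Derivation:
vaddr = 246 = 0b011110110
Split: l1_idx=1, l2_idx=7, offset=6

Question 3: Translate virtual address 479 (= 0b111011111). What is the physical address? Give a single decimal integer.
Answer: 703

Derivation:
vaddr = 479 = 0b111011111
Split: l1_idx=3, l2_idx=5, offset=15
L1[3] = 1
L2[1][5] = 43
paddr = 43 * 16 + 15 = 703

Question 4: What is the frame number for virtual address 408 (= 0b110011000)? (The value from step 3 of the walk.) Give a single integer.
Answer: 29

Derivation:
vaddr = 408: l1_idx=3, l2_idx=1
L1[3] = 1; L2[1][1] = 29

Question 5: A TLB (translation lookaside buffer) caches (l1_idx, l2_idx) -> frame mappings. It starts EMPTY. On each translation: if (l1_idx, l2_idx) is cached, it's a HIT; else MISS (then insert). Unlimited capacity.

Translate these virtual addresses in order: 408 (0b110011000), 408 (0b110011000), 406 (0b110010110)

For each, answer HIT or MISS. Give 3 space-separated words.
Answer: MISS HIT HIT

Derivation:
vaddr=408: (3,1) not in TLB -> MISS, insert
vaddr=408: (3,1) in TLB -> HIT
vaddr=406: (3,1) in TLB -> HIT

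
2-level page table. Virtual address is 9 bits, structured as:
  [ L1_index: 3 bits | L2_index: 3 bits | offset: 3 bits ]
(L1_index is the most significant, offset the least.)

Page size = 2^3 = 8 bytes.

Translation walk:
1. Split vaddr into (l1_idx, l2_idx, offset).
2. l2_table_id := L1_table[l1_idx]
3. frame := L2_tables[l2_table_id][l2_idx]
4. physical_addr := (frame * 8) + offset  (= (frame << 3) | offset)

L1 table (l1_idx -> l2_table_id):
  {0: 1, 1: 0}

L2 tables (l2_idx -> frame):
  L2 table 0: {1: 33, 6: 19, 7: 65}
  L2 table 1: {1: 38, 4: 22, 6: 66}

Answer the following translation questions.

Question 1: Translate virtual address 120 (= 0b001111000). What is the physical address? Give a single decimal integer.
vaddr = 120 = 0b001111000
Split: l1_idx=1, l2_idx=7, offset=0
L1[1] = 0
L2[0][7] = 65
paddr = 65 * 8 + 0 = 520

Answer: 520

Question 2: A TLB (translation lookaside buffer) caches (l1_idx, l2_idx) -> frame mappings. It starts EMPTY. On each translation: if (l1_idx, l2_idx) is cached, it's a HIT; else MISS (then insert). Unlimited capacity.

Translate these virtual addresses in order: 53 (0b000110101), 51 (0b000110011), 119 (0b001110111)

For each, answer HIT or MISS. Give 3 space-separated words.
Answer: MISS HIT MISS

Derivation:
vaddr=53: (0,6) not in TLB -> MISS, insert
vaddr=51: (0,6) in TLB -> HIT
vaddr=119: (1,6) not in TLB -> MISS, insert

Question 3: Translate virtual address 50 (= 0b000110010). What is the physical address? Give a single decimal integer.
Answer: 530

Derivation:
vaddr = 50 = 0b000110010
Split: l1_idx=0, l2_idx=6, offset=2
L1[0] = 1
L2[1][6] = 66
paddr = 66 * 8 + 2 = 530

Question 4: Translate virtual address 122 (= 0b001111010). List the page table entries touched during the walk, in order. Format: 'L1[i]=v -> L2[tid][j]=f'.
Answer: L1[1]=0 -> L2[0][7]=65

Derivation:
vaddr = 122 = 0b001111010
Split: l1_idx=1, l2_idx=7, offset=2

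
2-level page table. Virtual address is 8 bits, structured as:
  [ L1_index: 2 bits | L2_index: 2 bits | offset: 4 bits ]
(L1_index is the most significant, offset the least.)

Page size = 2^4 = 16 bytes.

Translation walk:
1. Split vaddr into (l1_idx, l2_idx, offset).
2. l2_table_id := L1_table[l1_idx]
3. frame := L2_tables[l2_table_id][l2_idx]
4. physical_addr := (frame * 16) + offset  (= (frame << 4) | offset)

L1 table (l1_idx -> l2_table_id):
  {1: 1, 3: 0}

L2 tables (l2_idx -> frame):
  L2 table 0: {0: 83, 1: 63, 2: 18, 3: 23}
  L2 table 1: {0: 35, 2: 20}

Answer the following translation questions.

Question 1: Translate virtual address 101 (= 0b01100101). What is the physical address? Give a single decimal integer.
vaddr = 101 = 0b01100101
Split: l1_idx=1, l2_idx=2, offset=5
L1[1] = 1
L2[1][2] = 20
paddr = 20 * 16 + 5 = 325

Answer: 325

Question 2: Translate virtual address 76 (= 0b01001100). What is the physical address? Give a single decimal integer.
Answer: 572

Derivation:
vaddr = 76 = 0b01001100
Split: l1_idx=1, l2_idx=0, offset=12
L1[1] = 1
L2[1][0] = 35
paddr = 35 * 16 + 12 = 572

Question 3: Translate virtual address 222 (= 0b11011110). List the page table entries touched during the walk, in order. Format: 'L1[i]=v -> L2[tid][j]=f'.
vaddr = 222 = 0b11011110
Split: l1_idx=3, l2_idx=1, offset=14

Answer: L1[3]=0 -> L2[0][1]=63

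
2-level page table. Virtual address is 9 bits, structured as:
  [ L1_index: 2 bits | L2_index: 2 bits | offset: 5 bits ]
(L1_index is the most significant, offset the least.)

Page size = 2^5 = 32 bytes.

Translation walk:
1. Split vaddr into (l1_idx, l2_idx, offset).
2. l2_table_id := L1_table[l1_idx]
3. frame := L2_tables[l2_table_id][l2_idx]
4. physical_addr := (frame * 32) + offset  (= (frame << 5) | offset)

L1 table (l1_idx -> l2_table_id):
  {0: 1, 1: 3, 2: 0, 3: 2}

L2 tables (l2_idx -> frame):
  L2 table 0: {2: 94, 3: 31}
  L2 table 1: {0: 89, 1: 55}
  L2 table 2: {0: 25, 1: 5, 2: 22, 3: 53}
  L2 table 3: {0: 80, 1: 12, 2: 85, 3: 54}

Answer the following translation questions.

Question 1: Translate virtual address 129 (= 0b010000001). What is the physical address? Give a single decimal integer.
vaddr = 129 = 0b010000001
Split: l1_idx=1, l2_idx=0, offset=1
L1[1] = 3
L2[3][0] = 80
paddr = 80 * 32 + 1 = 2561

Answer: 2561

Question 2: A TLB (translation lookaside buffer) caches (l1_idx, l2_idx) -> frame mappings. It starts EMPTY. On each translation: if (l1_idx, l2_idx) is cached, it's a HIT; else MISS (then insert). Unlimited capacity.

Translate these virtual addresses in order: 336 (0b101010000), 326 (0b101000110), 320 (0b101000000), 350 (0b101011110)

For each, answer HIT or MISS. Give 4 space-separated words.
Answer: MISS HIT HIT HIT

Derivation:
vaddr=336: (2,2) not in TLB -> MISS, insert
vaddr=326: (2,2) in TLB -> HIT
vaddr=320: (2,2) in TLB -> HIT
vaddr=350: (2,2) in TLB -> HIT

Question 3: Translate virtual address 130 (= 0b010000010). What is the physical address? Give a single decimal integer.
Answer: 2562

Derivation:
vaddr = 130 = 0b010000010
Split: l1_idx=1, l2_idx=0, offset=2
L1[1] = 3
L2[3][0] = 80
paddr = 80 * 32 + 2 = 2562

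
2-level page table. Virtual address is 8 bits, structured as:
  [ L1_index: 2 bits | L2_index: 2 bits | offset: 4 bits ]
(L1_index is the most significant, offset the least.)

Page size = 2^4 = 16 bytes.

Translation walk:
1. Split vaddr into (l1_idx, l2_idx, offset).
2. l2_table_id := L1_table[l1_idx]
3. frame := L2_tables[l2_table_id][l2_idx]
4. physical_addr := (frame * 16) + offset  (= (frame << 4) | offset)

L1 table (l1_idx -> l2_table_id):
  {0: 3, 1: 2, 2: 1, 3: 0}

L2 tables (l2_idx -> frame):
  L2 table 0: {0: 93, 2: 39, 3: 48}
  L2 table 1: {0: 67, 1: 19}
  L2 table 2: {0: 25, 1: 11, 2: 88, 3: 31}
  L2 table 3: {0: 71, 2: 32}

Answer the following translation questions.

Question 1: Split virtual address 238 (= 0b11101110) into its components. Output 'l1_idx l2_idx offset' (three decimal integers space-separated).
vaddr = 238 = 0b11101110
  top 2 bits -> l1_idx = 3
  next 2 bits -> l2_idx = 2
  bottom 4 bits -> offset = 14

Answer: 3 2 14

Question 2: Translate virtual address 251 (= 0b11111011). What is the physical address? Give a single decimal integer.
Answer: 779

Derivation:
vaddr = 251 = 0b11111011
Split: l1_idx=3, l2_idx=3, offset=11
L1[3] = 0
L2[0][3] = 48
paddr = 48 * 16 + 11 = 779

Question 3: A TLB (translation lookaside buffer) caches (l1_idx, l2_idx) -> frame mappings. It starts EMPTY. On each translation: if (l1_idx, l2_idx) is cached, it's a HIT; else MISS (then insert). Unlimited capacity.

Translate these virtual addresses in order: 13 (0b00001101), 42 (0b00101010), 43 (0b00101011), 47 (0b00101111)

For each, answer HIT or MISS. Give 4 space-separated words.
Answer: MISS MISS HIT HIT

Derivation:
vaddr=13: (0,0) not in TLB -> MISS, insert
vaddr=42: (0,2) not in TLB -> MISS, insert
vaddr=43: (0,2) in TLB -> HIT
vaddr=47: (0,2) in TLB -> HIT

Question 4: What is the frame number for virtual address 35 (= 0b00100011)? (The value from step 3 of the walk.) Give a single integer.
vaddr = 35: l1_idx=0, l2_idx=2
L1[0] = 3; L2[3][2] = 32

Answer: 32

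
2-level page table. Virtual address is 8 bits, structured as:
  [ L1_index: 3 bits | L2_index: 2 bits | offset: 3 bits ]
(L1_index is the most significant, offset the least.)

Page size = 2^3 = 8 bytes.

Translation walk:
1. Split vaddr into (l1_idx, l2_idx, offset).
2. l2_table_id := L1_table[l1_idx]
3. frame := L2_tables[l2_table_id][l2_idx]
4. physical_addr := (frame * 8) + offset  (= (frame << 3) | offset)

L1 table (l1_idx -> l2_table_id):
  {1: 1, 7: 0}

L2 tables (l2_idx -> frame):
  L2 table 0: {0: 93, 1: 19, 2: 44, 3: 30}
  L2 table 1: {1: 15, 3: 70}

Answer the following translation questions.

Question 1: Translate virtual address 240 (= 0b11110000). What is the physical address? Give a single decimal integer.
Answer: 352

Derivation:
vaddr = 240 = 0b11110000
Split: l1_idx=7, l2_idx=2, offset=0
L1[7] = 0
L2[0][2] = 44
paddr = 44 * 8 + 0 = 352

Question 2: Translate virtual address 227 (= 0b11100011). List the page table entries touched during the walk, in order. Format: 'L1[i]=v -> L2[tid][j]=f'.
vaddr = 227 = 0b11100011
Split: l1_idx=7, l2_idx=0, offset=3

Answer: L1[7]=0 -> L2[0][0]=93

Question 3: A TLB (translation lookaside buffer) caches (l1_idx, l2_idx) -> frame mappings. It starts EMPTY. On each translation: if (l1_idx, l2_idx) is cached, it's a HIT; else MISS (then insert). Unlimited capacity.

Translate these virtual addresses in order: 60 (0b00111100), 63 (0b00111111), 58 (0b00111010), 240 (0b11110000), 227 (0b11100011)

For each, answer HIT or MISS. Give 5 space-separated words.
vaddr=60: (1,3) not in TLB -> MISS, insert
vaddr=63: (1,3) in TLB -> HIT
vaddr=58: (1,3) in TLB -> HIT
vaddr=240: (7,2) not in TLB -> MISS, insert
vaddr=227: (7,0) not in TLB -> MISS, insert

Answer: MISS HIT HIT MISS MISS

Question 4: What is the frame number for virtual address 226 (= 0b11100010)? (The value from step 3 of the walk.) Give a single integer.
Answer: 93

Derivation:
vaddr = 226: l1_idx=7, l2_idx=0
L1[7] = 0; L2[0][0] = 93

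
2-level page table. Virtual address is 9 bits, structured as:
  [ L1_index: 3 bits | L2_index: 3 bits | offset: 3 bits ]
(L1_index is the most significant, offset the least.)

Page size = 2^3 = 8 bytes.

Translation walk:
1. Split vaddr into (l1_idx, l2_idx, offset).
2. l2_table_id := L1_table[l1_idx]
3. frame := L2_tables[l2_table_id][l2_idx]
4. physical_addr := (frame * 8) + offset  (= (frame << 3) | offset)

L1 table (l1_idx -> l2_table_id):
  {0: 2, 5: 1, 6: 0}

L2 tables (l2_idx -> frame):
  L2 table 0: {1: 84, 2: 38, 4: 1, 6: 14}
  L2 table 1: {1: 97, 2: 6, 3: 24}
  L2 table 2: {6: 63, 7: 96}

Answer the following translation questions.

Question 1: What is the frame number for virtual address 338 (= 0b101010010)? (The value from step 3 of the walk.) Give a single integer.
vaddr = 338: l1_idx=5, l2_idx=2
L1[5] = 1; L2[1][2] = 6

Answer: 6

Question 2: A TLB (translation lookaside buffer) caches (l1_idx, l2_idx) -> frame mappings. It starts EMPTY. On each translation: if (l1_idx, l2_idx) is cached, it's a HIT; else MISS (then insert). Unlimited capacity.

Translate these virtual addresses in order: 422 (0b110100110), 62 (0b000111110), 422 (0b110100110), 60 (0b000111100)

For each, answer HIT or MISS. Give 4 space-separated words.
vaddr=422: (6,4) not in TLB -> MISS, insert
vaddr=62: (0,7) not in TLB -> MISS, insert
vaddr=422: (6,4) in TLB -> HIT
vaddr=60: (0,7) in TLB -> HIT

Answer: MISS MISS HIT HIT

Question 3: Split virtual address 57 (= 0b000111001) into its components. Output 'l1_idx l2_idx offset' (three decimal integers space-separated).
Answer: 0 7 1

Derivation:
vaddr = 57 = 0b000111001
  top 3 bits -> l1_idx = 0
  next 3 bits -> l2_idx = 7
  bottom 3 bits -> offset = 1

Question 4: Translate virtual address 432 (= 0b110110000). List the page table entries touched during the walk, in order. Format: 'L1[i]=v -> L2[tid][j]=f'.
Answer: L1[6]=0 -> L2[0][6]=14

Derivation:
vaddr = 432 = 0b110110000
Split: l1_idx=6, l2_idx=6, offset=0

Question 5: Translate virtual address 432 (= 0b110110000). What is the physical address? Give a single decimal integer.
Answer: 112

Derivation:
vaddr = 432 = 0b110110000
Split: l1_idx=6, l2_idx=6, offset=0
L1[6] = 0
L2[0][6] = 14
paddr = 14 * 8 + 0 = 112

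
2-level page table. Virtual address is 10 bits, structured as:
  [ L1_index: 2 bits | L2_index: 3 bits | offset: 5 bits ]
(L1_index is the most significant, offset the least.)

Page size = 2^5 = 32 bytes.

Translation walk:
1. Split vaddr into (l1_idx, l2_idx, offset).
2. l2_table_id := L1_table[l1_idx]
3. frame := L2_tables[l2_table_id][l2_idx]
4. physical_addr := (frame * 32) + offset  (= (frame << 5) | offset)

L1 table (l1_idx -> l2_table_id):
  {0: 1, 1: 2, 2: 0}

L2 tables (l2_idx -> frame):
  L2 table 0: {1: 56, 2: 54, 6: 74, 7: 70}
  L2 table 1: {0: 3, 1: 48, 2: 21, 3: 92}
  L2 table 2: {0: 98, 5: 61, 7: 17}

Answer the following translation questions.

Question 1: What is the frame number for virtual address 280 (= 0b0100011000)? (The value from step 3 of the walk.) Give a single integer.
Answer: 98

Derivation:
vaddr = 280: l1_idx=1, l2_idx=0
L1[1] = 2; L2[2][0] = 98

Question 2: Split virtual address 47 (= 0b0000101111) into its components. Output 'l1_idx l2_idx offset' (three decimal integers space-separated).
vaddr = 47 = 0b0000101111
  top 2 bits -> l1_idx = 0
  next 3 bits -> l2_idx = 1
  bottom 5 bits -> offset = 15

Answer: 0 1 15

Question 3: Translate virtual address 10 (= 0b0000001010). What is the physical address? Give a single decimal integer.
vaddr = 10 = 0b0000001010
Split: l1_idx=0, l2_idx=0, offset=10
L1[0] = 1
L2[1][0] = 3
paddr = 3 * 32 + 10 = 106

Answer: 106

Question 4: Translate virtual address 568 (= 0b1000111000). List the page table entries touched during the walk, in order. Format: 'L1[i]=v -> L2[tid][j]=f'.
Answer: L1[2]=0 -> L2[0][1]=56

Derivation:
vaddr = 568 = 0b1000111000
Split: l1_idx=2, l2_idx=1, offset=24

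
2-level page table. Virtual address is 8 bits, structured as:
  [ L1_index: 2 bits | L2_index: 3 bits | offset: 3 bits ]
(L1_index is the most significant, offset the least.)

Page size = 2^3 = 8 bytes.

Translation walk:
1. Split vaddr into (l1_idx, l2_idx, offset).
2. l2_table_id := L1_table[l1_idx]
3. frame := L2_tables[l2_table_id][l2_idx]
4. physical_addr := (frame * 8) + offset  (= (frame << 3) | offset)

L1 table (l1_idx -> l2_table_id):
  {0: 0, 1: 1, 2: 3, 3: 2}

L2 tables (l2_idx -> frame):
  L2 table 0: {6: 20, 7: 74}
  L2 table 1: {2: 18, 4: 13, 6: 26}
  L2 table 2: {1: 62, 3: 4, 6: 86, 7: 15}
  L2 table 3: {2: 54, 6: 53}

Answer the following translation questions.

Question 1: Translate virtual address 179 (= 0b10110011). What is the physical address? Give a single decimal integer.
vaddr = 179 = 0b10110011
Split: l1_idx=2, l2_idx=6, offset=3
L1[2] = 3
L2[3][6] = 53
paddr = 53 * 8 + 3 = 427

Answer: 427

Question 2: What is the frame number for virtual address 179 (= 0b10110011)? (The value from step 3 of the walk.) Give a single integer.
Answer: 53

Derivation:
vaddr = 179: l1_idx=2, l2_idx=6
L1[2] = 3; L2[3][6] = 53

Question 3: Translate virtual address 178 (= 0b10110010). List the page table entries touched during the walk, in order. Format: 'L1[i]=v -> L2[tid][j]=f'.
Answer: L1[2]=3 -> L2[3][6]=53

Derivation:
vaddr = 178 = 0b10110010
Split: l1_idx=2, l2_idx=6, offset=2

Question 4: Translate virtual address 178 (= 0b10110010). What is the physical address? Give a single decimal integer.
vaddr = 178 = 0b10110010
Split: l1_idx=2, l2_idx=6, offset=2
L1[2] = 3
L2[3][6] = 53
paddr = 53 * 8 + 2 = 426

Answer: 426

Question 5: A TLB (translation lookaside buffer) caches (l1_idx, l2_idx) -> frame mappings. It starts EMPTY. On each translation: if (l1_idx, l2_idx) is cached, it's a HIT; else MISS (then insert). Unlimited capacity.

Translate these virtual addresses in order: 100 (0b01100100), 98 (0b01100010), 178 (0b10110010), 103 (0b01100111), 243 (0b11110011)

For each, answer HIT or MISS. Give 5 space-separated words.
Answer: MISS HIT MISS HIT MISS

Derivation:
vaddr=100: (1,4) not in TLB -> MISS, insert
vaddr=98: (1,4) in TLB -> HIT
vaddr=178: (2,6) not in TLB -> MISS, insert
vaddr=103: (1,4) in TLB -> HIT
vaddr=243: (3,6) not in TLB -> MISS, insert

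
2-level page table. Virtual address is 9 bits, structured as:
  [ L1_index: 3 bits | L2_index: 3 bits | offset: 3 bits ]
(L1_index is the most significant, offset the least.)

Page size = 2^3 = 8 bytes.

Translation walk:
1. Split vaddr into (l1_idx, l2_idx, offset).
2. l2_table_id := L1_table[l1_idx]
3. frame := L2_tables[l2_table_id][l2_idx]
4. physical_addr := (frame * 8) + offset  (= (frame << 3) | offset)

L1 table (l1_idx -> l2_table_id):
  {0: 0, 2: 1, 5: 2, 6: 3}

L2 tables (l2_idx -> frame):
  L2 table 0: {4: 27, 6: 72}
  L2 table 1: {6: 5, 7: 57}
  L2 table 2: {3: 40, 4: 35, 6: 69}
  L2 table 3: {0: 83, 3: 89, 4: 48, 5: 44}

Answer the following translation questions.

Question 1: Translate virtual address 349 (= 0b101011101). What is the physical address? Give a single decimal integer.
Answer: 325

Derivation:
vaddr = 349 = 0b101011101
Split: l1_idx=5, l2_idx=3, offset=5
L1[5] = 2
L2[2][3] = 40
paddr = 40 * 8 + 5 = 325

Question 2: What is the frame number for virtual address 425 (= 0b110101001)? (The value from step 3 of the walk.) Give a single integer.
Answer: 44

Derivation:
vaddr = 425: l1_idx=6, l2_idx=5
L1[6] = 3; L2[3][5] = 44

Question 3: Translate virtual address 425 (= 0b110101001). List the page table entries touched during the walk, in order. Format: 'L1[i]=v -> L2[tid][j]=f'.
Answer: L1[6]=3 -> L2[3][5]=44

Derivation:
vaddr = 425 = 0b110101001
Split: l1_idx=6, l2_idx=5, offset=1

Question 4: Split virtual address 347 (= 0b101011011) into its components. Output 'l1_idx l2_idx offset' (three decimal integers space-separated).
Answer: 5 3 3

Derivation:
vaddr = 347 = 0b101011011
  top 3 bits -> l1_idx = 5
  next 3 bits -> l2_idx = 3
  bottom 3 bits -> offset = 3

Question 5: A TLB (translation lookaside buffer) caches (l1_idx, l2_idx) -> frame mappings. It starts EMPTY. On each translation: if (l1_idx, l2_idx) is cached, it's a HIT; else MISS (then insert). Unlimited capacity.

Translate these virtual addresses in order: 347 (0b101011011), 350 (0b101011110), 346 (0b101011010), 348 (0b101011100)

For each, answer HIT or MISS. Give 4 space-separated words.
Answer: MISS HIT HIT HIT

Derivation:
vaddr=347: (5,3) not in TLB -> MISS, insert
vaddr=350: (5,3) in TLB -> HIT
vaddr=346: (5,3) in TLB -> HIT
vaddr=348: (5,3) in TLB -> HIT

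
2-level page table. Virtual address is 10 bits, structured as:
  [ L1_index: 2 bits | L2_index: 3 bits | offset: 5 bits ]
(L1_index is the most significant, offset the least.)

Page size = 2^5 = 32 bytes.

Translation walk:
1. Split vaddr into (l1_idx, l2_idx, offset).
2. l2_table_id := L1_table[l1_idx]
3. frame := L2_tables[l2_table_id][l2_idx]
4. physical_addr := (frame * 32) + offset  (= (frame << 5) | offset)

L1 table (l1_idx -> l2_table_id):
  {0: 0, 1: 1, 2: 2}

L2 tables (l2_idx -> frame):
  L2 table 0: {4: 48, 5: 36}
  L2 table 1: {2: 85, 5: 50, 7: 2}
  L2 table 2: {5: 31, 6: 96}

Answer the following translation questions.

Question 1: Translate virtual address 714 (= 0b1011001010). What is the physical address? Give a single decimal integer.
Answer: 3082

Derivation:
vaddr = 714 = 0b1011001010
Split: l1_idx=2, l2_idx=6, offset=10
L1[2] = 2
L2[2][6] = 96
paddr = 96 * 32 + 10 = 3082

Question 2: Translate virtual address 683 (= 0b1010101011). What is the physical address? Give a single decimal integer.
Answer: 1003

Derivation:
vaddr = 683 = 0b1010101011
Split: l1_idx=2, l2_idx=5, offset=11
L1[2] = 2
L2[2][5] = 31
paddr = 31 * 32 + 11 = 1003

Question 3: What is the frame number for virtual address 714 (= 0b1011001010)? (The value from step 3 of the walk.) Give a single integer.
vaddr = 714: l1_idx=2, l2_idx=6
L1[2] = 2; L2[2][6] = 96

Answer: 96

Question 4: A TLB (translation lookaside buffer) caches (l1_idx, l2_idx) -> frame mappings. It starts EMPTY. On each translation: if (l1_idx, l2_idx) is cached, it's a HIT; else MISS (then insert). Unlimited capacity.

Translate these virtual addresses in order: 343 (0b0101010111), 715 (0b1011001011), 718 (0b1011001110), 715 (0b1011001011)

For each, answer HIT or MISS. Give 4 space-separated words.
Answer: MISS MISS HIT HIT

Derivation:
vaddr=343: (1,2) not in TLB -> MISS, insert
vaddr=715: (2,6) not in TLB -> MISS, insert
vaddr=718: (2,6) in TLB -> HIT
vaddr=715: (2,6) in TLB -> HIT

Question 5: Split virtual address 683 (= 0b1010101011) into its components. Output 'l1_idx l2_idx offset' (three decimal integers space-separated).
Answer: 2 5 11

Derivation:
vaddr = 683 = 0b1010101011
  top 2 bits -> l1_idx = 2
  next 3 bits -> l2_idx = 5
  bottom 5 bits -> offset = 11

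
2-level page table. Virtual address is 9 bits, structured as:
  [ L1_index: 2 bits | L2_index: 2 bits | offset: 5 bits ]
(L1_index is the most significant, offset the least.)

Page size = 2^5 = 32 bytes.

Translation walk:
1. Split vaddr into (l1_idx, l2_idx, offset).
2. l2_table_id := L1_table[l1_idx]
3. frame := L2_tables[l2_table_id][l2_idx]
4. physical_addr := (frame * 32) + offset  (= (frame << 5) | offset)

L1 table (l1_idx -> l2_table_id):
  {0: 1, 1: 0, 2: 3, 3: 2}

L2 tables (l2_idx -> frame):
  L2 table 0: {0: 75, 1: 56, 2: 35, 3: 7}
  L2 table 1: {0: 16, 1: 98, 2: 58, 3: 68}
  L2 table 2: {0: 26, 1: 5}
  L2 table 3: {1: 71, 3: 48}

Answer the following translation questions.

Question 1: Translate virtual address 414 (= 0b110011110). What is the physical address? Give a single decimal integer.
vaddr = 414 = 0b110011110
Split: l1_idx=3, l2_idx=0, offset=30
L1[3] = 2
L2[2][0] = 26
paddr = 26 * 32 + 30 = 862

Answer: 862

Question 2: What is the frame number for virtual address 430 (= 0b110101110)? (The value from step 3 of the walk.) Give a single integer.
vaddr = 430: l1_idx=3, l2_idx=1
L1[3] = 2; L2[2][1] = 5

Answer: 5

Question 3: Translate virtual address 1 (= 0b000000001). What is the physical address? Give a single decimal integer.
Answer: 513

Derivation:
vaddr = 1 = 0b000000001
Split: l1_idx=0, l2_idx=0, offset=1
L1[0] = 1
L2[1][0] = 16
paddr = 16 * 32 + 1 = 513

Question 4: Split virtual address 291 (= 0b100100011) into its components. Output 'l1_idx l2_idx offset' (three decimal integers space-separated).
Answer: 2 1 3

Derivation:
vaddr = 291 = 0b100100011
  top 2 bits -> l1_idx = 2
  next 2 bits -> l2_idx = 1
  bottom 5 bits -> offset = 3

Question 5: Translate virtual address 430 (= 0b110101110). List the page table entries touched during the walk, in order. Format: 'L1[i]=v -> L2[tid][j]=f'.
vaddr = 430 = 0b110101110
Split: l1_idx=3, l2_idx=1, offset=14

Answer: L1[3]=2 -> L2[2][1]=5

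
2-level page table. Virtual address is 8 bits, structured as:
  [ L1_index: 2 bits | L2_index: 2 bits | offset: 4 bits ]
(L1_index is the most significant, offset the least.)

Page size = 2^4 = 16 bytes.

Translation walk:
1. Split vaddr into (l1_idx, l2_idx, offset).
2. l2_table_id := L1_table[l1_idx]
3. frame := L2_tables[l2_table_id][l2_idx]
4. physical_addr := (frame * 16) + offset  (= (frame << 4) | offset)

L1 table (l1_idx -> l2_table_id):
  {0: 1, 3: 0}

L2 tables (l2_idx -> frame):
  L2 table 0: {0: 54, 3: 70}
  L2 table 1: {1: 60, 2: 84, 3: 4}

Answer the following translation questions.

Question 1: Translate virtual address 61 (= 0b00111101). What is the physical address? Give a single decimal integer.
Answer: 77

Derivation:
vaddr = 61 = 0b00111101
Split: l1_idx=0, l2_idx=3, offset=13
L1[0] = 1
L2[1][3] = 4
paddr = 4 * 16 + 13 = 77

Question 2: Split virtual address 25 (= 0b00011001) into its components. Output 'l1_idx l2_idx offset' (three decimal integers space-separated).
vaddr = 25 = 0b00011001
  top 2 bits -> l1_idx = 0
  next 2 bits -> l2_idx = 1
  bottom 4 bits -> offset = 9

Answer: 0 1 9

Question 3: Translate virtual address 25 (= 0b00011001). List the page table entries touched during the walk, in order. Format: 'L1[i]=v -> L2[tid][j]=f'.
vaddr = 25 = 0b00011001
Split: l1_idx=0, l2_idx=1, offset=9

Answer: L1[0]=1 -> L2[1][1]=60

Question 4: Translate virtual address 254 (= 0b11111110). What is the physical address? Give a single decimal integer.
Answer: 1134

Derivation:
vaddr = 254 = 0b11111110
Split: l1_idx=3, l2_idx=3, offset=14
L1[3] = 0
L2[0][3] = 70
paddr = 70 * 16 + 14 = 1134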